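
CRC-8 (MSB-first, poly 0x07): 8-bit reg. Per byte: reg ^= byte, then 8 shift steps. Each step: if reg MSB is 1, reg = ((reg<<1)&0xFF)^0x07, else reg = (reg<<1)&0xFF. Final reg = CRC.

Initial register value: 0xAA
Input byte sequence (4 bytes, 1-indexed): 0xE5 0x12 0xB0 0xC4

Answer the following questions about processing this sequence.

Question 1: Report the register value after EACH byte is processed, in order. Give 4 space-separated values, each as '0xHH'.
0xEA 0xE6 0xA5 0x20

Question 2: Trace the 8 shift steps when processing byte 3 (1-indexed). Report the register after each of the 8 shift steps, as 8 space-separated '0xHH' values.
Answer: 0xAC 0x5F 0xBE 0x7B 0xF6 0xEB 0xD1 0xA5

Derivation:
After byte 1 (0xE5): reg=0xEA
After byte 2 (0x12): reg=0xE6
Register before byte 3: 0xE6
After XOR with byte 0xB0: 0x56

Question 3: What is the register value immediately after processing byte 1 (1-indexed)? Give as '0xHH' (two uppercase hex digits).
After byte 1 (0xE5): reg=0xEA

Answer: 0xEA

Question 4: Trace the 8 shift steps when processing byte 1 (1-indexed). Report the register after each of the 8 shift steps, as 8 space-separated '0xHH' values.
Register before byte 1: 0xAA
After XOR with byte 0xE5: 0x4F

Answer: 0x9E 0x3B 0x76 0xEC 0xDF 0xB9 0x75 0xEA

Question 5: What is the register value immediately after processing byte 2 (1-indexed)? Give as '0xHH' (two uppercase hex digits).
Answer: 0xE6

Derivation:
After byte 1 (0xE5): reg=0xEA
After byte 2 (0x12): reg=0xE6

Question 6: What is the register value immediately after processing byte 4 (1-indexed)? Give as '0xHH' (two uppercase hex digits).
After byte 1 (0xE5): reg=0xEA
After byte 2 (0x12): reg=0xE6
After byte 3 (0xB0): reg=0xA5
After byte 4 (0xC4): reg=0x20

Answer: 0x20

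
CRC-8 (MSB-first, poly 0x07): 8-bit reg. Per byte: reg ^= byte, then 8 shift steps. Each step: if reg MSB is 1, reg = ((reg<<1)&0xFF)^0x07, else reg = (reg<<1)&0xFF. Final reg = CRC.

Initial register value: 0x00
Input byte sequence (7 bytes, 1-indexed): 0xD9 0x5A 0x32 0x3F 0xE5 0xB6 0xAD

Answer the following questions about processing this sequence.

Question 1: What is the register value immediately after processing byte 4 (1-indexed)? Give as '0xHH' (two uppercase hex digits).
After byte 1 (0xD9): reg=0x01
After byte 2 (0x5A): reg=0x86
After byte 3 (0x32): reg=0x05
After byte 4 (0x3F): reg=0xA6

Answer: 0xA6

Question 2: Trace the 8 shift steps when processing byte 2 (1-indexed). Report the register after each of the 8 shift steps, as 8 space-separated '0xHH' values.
Answer: 0xB6 0x6B 0xD6 0xAB 0x51 0xA2 0x43 0x86

Derivation:
After byte 1 (0xD9): reg=0x01
Register before byte 2: 0x01
After XOR with byte 0x5A: 0x5B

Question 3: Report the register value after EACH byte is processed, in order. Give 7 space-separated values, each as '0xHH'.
0x01 0x86 0x05 0xA6 0xCE 0x6F 0x40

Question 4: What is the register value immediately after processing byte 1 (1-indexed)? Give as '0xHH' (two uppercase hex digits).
After byte 1 (0xD9): reg=0x01

Answer: 0x01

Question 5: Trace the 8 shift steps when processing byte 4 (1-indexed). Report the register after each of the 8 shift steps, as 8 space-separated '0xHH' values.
After byte 1 (0xD9): reg=0x01
After byte 2 (0x5A): reg=0x86
After byte 3 (0x32): reg=0x05
Register before byte 4: 0x05
After XOR with byte 0x3F: 0x3A

Answer: 0x74 0xE8 0xD7 0xA9 0x55 0xAA 0x53 0xA6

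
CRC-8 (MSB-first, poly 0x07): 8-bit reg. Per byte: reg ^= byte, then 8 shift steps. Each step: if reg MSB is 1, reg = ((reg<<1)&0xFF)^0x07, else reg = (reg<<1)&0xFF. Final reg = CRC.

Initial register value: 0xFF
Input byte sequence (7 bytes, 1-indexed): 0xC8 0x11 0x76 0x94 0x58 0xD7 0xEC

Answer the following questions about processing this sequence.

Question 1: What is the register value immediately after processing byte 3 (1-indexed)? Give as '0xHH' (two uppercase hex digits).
After byte 1 (0xC8): reg=0x85
After byte 2 (0x11): reg=0xE5
After byte 3 (0x76): reg=0xF0

Answer: 0xF0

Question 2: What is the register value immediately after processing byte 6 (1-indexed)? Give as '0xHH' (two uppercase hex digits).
After byte 1 (0xC8): reg=0x85
After byte 2 (0x11): reg=0xE5
After byte 3 (0x76): reg=0xF0
After byte 4 (0x94): reg=0x3B
After byte 5 (0x58): reg=0x2E
After byte 6 (0xD7): reg=0xE1

Answer: 0xE1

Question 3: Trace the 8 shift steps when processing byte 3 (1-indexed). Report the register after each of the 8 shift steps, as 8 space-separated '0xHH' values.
After byte 1 (0xC8): reg=0x85
After byte 2 (0x11): reg=0xE5
Register before byte 3: 0xE5
After XOR with byte 0x76: 0x93

Answer: 0x21 0x42 0x84 0x0F 0x1E 0x3C 0x78 0xF0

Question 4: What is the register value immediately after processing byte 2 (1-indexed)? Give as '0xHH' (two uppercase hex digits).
After byte 1 (0xC8): reg=0x85
After byte 2 (0x11): reg=0xE5

Answer: 0xE5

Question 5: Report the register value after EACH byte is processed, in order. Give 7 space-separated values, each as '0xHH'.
0x85 0xE5 0xF0 0x3B 0x2E 0xE1 0x23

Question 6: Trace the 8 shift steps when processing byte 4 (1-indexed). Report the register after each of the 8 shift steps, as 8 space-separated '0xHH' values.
After byte 1 (0xC8): reg=0x85
After byte 2 (0x11): reg=0xE5
After byte 3 (0x76): reg=0xF0
Register before byte 4: 0xF0
After XOR with byte 0x94: 0x64

Answer: 0xC8 0x97 0x29 0x52 0xA4 0x4F 0x9E 0x3B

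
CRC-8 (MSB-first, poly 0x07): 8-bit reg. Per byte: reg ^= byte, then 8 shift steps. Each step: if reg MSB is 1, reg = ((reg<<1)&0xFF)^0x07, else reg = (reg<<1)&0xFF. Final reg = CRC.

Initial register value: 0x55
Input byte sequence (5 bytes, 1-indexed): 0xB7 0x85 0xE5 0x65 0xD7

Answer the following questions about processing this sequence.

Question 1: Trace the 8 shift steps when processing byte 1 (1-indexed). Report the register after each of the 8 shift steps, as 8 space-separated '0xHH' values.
Register before byte 1: 0x55
After XOR with byte 0xB7: 0xE2

Answer: 0xC3 0x81 0x05 0x0A 0x14 0x28 0x50 0xA0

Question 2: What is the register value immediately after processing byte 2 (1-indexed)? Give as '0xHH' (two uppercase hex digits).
Answer: 0xFB

Derivation:
After byte 1 (0xB7): reg=0xA0
After byte 2 (0x85): reg=0xFB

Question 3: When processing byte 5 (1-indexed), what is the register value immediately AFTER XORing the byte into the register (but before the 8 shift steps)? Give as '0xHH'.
Register before byte 5: 0xBD
Byte 5: 0xD7
0xBD XOR 0xD7 = 0x6A

Answer: 0x6A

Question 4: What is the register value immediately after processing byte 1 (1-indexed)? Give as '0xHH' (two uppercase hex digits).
After byte 1 (0xB7): reg=0xA0

Answer: 0xA0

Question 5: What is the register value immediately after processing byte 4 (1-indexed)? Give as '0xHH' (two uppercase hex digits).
After byte 1 (0xB7): reg=0xA0
After byte 2 (0x85): reg=0xFB
After byte 3 (0xE5): reg=0x5A
After byte 4 (0x65): reg=0xBD

Answer: 0xBD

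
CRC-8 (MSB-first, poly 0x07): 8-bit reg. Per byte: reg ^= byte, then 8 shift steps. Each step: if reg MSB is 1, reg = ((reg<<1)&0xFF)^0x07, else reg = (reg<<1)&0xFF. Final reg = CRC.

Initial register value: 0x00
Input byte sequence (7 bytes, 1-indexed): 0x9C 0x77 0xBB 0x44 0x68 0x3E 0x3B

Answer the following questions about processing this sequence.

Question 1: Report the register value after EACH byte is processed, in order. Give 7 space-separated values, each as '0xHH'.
0xDD 0x5F 0xB2 0xCC 0x75 0xF6 0x6D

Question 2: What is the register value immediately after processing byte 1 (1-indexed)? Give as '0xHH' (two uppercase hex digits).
Answer: 0xDD

Derivation:
After byte 1 (0x9C): reg=0xDD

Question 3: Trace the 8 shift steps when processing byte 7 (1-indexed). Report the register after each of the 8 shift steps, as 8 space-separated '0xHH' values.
After byte 1 (0x9C): reg=0xDD
After byte 2 (0x77): reg=0x5F
After byte 3 (0xBB): reg=0xB2
After byte 4 (0x44): reg=0xCC
After byte 5 (0x68): reg=0x75
After byte 6 (0x3E): reg=0xF6
Register before byte 7: 0xF6
After XOR with byte 0x3B: 0xCD

Answer: 0x9D 0x3D 0x7A 0xF4 0xEF 0xD9 0xB5 0x6D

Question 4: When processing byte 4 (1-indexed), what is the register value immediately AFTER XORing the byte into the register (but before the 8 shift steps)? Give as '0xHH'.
Answer: 0xF6

Derivation:
Register before byte 4: 0xB2
Byte 4: 0x44
0xB2 XOR 0x44 = 0xF6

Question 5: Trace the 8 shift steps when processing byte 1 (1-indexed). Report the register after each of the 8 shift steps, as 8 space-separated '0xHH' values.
Register before byte 1: 0x00
After XOR with byte 0x9C: 0x9C

Answer: 0x3F 0x7E 0xFC 0xFF 0xF9 0xF5 0xED 0xDD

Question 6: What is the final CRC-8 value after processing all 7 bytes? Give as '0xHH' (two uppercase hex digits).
After byte 1 (0x9C): reg=0xDD
After byte 2 (0x77): reg=0x5F
After byte 3 (0xBB): reg=0xB2
After byte 4 (0x44): reg=0xCC
After byte 5 (0x68): reg=0x75
After byte 6 (0x3E): reg=0xF6
After byte 7 (0x3B): reg=0x6D

Answer: 0x6D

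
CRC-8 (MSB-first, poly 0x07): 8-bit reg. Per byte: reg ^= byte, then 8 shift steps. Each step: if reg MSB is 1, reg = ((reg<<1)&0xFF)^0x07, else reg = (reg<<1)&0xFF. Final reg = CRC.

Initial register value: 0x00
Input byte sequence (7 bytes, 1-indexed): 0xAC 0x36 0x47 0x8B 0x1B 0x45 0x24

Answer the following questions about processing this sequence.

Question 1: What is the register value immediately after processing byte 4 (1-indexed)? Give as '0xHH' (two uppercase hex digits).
Answer: 0x03

Derivation:
After byte 1 (0xAC): reg=0x4D
After byte 2 (0x36): reg=0x66
After byte 3 (0x47): reg=0xE7
After byte 4 (0x8B): reg=0x03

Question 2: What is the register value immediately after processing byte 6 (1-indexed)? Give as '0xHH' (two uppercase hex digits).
Answer: 0x23

Derivation:
After byte 1 (0xAC): reg=0x4D
After byte 2 (0x36): reg=0x66
After byte 3 (0x47): reg=0xE7
After byte 4 (0x8B): reg=0x03
After byte 5 (0x1B): reg=0x48
After byte 6 (0x45): reg=0x23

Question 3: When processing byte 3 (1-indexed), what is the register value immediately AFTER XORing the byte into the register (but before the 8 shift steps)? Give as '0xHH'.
Register before byte 3: 0x66
Byte 3: 0x47
0x66 XOR 0x47 = 0x21

Answer: 0x21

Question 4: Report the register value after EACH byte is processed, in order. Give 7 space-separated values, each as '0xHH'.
0x4D 0x66 0xE7 0x03 0x48 0x23 0x15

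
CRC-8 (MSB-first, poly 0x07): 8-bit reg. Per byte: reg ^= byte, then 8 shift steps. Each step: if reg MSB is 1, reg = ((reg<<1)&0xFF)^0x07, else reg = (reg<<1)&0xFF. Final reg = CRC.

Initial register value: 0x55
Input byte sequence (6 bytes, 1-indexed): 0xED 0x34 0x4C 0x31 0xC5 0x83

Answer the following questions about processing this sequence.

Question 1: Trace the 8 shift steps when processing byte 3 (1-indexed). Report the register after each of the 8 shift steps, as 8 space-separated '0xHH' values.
Answer: 0x4E 0x9C 0x3F 0x7E 0xFC 0xFF 0xF9 0xF5

Derivation:
After byte 1 (0xED): reg=0x21
After byte 2 (0x34): reg=0x6B
Register before byte 3: 0x6B
After XOR with byte 0x4C: 0x27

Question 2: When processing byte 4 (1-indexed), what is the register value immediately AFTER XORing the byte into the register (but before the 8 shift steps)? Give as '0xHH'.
Register before byte 4: 0xF5
Byte 4: 0x31
0xF5 XOR 0x31 = 0xC4

Answer: 0xC4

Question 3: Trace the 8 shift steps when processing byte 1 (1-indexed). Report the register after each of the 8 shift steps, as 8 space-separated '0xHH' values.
Register before byte 1: 0x55
After XOR with byte 0xED: 0xB8

Answer: 0x77 0xEE 0xDB 0xB1 0x65 0xCA 0x93 0x21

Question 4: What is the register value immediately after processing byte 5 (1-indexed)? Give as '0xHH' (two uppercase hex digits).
Answer: 0xEC

Derivation:
After byte 1 (0xED): reg=0x21
After byte 2 (0x34): reg=0x6B
After byte 3 (0x4C): reg=0xF5
After byte 4 (0x31): reg=0x52
After byte 5 (0xC5): reg=0xEC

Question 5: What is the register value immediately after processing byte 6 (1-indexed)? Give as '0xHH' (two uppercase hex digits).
After byte 1 (0xED): reg=0x21
After byte 2 (0x34): reg=0x6B
After byte 3 (0x4C): reg=0xF5
After byte 4 (0x31): reg=0x52
After byte 5 (0xC5): reg=0xEC
After byte 6 (0x83): reg=0x0A

Answer: 0x0A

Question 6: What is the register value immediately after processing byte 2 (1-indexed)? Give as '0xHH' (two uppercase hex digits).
After byte 1 (0xED): reg=0x21
After byte 2 (0x34): reg=0x6B

Answer: 0x6B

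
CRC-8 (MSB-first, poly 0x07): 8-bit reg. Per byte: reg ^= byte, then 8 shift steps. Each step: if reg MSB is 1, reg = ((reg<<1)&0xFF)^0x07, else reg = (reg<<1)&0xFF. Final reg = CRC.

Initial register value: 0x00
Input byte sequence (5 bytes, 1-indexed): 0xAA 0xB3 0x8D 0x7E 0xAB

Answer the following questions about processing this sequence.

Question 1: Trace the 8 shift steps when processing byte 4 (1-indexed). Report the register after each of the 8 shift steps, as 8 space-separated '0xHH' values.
Answer: 0xD6 0xAB 0x51 0xA2 0x43 0x86 0x0B 0x16

Derivation:
After byte 1 (0xAA): reg=0x5F
After byte 2 (0xB3): reg=0x8A
After byte 3 (0x8D): reg=0x15
Register before byte 4: 0x15
After XOR with byte 0x7E: 0x6B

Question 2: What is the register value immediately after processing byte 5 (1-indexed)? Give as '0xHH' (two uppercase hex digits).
Answer: 0x3A

Derivation:
After byte 1 (0xAA): reg=0x5F
After byte 2 (0xB3): reg=0x8A
After byte 3 (0x8D): reg=0x15
After byte 4 (0x7E): reg=0x16
After byte 5 (0xAB): reg=0x3A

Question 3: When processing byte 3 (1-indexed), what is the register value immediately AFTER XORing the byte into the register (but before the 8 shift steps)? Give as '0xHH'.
Answer: 0x07

Derivation:
Register before byte 3: 0x8A
Byte 3: 0x8D
0x8A XOR 0x8D = 0x07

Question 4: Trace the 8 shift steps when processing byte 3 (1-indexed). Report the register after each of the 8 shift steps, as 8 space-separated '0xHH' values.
Answer: 0x0E 0x1C 0x38 0x70 0xE0 0xC7 0x89 0x15

Derivation:
After byte 1 (0xAA): reg=0x5F
After byte 2 (0xB3): reg=0x8A
Register before byte 3: 0x8A
After XOR with byte 0x8D: 0x07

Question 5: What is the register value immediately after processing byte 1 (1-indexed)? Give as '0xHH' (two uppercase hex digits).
Answer: 0x5F

Derivation:
After byte 1 (0xAA): reg=0x5F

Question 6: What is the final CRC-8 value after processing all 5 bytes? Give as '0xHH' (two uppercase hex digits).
After byte 1 (0xAA): reg=0x5F
After byte 2 (0xB3): reg=0x8A
After byte 3 (0x8D): reg=0x15
After byte 4 (0x7E): reg=0x16
After byte 5 (0xAB): reg=0x3A

Answer: 0x3A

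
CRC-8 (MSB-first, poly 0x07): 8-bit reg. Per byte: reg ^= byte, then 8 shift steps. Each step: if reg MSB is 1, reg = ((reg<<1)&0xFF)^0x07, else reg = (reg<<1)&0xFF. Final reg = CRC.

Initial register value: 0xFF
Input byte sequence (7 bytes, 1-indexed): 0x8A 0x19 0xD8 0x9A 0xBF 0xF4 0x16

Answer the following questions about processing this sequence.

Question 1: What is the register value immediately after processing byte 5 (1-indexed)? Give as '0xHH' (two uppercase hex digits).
After byte 1 (0x8A): reg=0x4C
After byte 2 (0x19): reg=0xAC
After byte 3 (0xD8): reg=0x4B
After byte 4 (0x9A): reg=0x39
After byte 5 (0xBF): reg=0x9B

Answer: 0x9B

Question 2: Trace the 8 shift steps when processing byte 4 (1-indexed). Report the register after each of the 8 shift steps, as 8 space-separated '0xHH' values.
Answer: 0xA5 0x4D 0x9A 0x33 0x66 0xCC 0x9F 0x39

Derivation:
After byte 1 (0x8A): reg=0x4C
After byte 2 (0x19): reg=0xAC
After byte 3 (0xD8): reg=0x4B
Register before byte 4: 0x4B
After XOR with byte 0x9A: 0xD1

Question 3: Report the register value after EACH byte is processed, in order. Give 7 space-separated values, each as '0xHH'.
0x4C 0xAC 0x4B 0x39 0x9B 0x0A 0x54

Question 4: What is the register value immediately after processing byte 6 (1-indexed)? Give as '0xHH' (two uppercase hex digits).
Answer: 0x0A

Derivation:
After byte 1 (0x8A): reg=0x4C
After byte 2 (0x19): reg=0xAC
After byte 3 (0xD8): reg=0x4B
After byte 4 (0x9A): reg=0x39
After byte 5 (0xBF): reg=0x9B
After byte 6 (0xF4): reg=0x0A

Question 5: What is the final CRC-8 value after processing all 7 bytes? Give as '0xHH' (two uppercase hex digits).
Answer: 0x54

Derivation:
After byte 1 (0x8A): reg=0x4C
After byte 2 (0x19): reg=0xAC
After byte 3 (0xD8): reg=0x4B
After byte 4 (0x9A): reg=0x39
After byte 5 (0xBF): reg=0x9B
After byte 6 (0xF4): reg=0x0A
After byte 7 (0x16): reg=0x54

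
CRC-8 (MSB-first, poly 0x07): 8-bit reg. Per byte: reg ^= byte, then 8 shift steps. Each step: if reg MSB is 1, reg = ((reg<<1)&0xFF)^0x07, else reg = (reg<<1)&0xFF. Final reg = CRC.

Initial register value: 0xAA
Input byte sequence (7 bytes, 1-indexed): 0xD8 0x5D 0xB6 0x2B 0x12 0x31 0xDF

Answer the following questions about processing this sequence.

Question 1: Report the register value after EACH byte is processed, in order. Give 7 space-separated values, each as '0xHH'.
0x59 0x1C 0x5F 0x4B 0x88 0x26 0xE1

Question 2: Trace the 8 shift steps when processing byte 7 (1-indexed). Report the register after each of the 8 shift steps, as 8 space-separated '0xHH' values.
After byte 1 (0xD8): reg=0x59
After byte 2 (0x5D): reg=0x1C
After byte 3 (0xB6): reg=0x5F
After byte 4 (0x2B): reg=0x4B
After byte 5 (0x12): reg=0x88
After byte 6 (0x31): reg=0x26
Register before byte 7: 0x26
After XOR with byte 0xDF: 0xF9

Answer: 0xF5 0xED 0xDD 0xBD 0x7D 0xFA 0xF3 0xE1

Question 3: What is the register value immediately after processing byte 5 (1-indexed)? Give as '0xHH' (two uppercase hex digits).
Answer: 0x88

Derivation:
After byte 1 (0xD8): reg=0x59
After byte 2 (0x5D): reg=0x1C
After byte 3 (0xB6): reg=0x5F
After byte 4 (0x2B): reg=0x4B
After byte 5 (0x12): reg=0x88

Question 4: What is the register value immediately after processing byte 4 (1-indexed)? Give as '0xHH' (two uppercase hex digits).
After byte 1 (0xD8): reg=0x59
After byte 2 (0x5D): reg=0x1C
After byte 3 (0xB6): reg=0x5F
After byte 4 (0x2B): reg=0x4B

Answer: 0x4B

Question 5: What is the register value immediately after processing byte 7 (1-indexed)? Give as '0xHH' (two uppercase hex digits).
Answer: 0xE1

Derivation:
After byte 1 (0xD8): reg=0x59
After byte 2 (0x5D): reg=0x1C
After byte 3 (0xB6): reg=0x5F
After byte 4 (0x2B): reg=0x4B
After byte 5 (0x12): reg=0x88
After byte 6 (0x31): reg=0x26
After byte 7 (0xDF): reg=0xE1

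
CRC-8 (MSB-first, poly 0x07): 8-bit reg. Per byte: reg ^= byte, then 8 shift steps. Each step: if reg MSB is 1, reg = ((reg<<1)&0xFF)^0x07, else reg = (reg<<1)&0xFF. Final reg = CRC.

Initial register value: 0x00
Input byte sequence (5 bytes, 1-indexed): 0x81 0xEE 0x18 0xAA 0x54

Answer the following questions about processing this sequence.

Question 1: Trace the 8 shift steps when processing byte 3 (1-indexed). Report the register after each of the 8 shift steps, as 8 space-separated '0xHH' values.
After byte 1 (0x81): reg=0x8E
After byte 2 (0xEE): reg=0x27
Register before byte 3: 0x27
After XOR with byte 0x18: 0x3F

Answer: 0x7E 0xFC 0xFF 0xF9 0xF5 0xED 0xDD 0xBD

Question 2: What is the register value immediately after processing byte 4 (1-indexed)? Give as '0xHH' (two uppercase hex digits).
Answer: 0x65

Derivation:
After byte 1 (0x81): reg=0x8E
After byte 2 (0xEE): reg=0x27
After byte 3 (0x18): reg=0xBD
After byte 4 (0xAA): reg=0x65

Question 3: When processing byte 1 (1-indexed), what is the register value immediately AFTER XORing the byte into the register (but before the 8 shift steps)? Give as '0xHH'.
Answer: 0x81

Derivation:
Register before byte 1: 0x00
Byte 1: 0x81
0x00 XOR 0x81 = 0x81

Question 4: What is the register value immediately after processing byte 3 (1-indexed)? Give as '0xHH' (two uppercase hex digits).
After byte 1 (0x81): reg=0x8E
After byte 2 (0xEE): reg=0x27
After byte 3 (0x18): reg=0xBD

Answer: 0xBD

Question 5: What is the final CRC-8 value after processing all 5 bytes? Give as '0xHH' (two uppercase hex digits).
After byte 1 (0x81): reg=0x8E
After byte 2 (0xEE): reg=0x27
After byte 3 (0x18): reg=0xBD
After byte 4 (0xAA): reg=0x65
After byte 5 (0x54): reg=0x97

Answer: 0x97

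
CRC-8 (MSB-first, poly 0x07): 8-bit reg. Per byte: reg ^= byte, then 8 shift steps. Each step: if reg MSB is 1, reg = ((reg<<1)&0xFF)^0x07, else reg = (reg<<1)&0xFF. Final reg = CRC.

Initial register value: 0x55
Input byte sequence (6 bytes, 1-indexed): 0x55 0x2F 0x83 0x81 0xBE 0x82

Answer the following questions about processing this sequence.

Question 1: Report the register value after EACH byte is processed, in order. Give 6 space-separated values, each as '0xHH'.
0x00 0xCD 0xED 0x03 0x3A 0x21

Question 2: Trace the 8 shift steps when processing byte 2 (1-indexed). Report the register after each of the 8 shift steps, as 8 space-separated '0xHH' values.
Answer: 0x5E 0xBC 0x7F 0xFE 0xFB 0xF1 0xE5 0xCD

Derivation:
After byte 1 (0x55): reg=0x00
Register before byte 2: 0x00
After XOR with byte 0x2F: 0x2F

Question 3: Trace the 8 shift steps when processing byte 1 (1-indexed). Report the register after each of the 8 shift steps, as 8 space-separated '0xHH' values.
Register before byte 1: 0x55
After XOR with byte 0x55: 0x00

Answer: 0x00 0x00 0x00 0x00 0x00 0x00 0x00 0x00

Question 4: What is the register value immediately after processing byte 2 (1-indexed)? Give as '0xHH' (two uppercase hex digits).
After byte 1 (0x55): reg=0x00
After byte 2 (0x2F): reg=0xCD

Answer: 0xCD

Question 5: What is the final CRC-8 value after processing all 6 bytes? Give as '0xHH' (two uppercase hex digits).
After byte 1 (0x55): reg=0x00
After byte 2 (0x2F): reg=0xCD
After byte 3 (0x83): reg=0xED
After byte 4 (0x81): reg=0x03
After byte 5 (0xBE): reg=0x3A
After byte 6 (0x82): reg=0x21

Answer: 0x21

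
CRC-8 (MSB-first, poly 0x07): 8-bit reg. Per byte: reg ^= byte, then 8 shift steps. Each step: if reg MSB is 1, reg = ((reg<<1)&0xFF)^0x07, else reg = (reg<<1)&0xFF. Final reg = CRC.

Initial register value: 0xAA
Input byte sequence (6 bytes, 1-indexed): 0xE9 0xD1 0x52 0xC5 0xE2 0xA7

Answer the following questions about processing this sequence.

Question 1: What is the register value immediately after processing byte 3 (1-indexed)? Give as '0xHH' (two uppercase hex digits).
Answer: 0x2D

Derivation:
After byte 1 (0xE9): reg=0xCE
After byte 2 (0xD1): reg=0x5D
After byte 3 (0x52): reg=0x2D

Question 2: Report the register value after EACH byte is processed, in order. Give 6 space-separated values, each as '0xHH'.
0xCE 0x5D 0x2D 0x96 0x4B 0x8A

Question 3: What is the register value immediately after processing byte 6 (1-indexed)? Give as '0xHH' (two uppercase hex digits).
Answer: 0x8A

Derivation:
After byte 1 (0xE9): reg=0xCE
After byte 2 (0xD1): reg=0x5D
After byte 3 (0x52): reg=0x2D
After byte 4 (0xC5): reg=0x96
After byte 5 (0xE2): reg=0x4B
After byte 6 (0xA7): reg=0x8A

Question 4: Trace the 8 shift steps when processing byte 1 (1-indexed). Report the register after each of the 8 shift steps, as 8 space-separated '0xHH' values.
Answer: 0x86 0x0B 0x16 0x2C 0x58 0xB0 0x67 0xCE

Derivation:
Register before byte 1: 0xAA
After XOR with byte 0xE9: 0x43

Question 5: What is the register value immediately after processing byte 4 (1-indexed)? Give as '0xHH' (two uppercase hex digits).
Answer: 0x96

Derivation:
After byte 1 (0xE9): reg=0xCE
After byte 2 (0xD1): reg=0x5D
After byte 3 (0x52): reg=0x2D
After byte 4 (0xC5): reg=0x96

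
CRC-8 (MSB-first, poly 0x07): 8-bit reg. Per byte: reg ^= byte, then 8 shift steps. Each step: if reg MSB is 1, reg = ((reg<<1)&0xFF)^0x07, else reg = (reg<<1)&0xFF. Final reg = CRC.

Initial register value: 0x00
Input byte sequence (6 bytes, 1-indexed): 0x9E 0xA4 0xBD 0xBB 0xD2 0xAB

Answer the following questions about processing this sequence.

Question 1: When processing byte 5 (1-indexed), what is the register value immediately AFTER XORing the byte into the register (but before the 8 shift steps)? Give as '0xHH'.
Register before byte 5: 0xFF
Byte 5: 0xD2
0xFF XOR 0xD2 = 0x2D

Answer: 0x2D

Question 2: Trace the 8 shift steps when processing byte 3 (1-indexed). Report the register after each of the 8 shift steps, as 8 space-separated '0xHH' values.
After byte 1 (0x9E): reg=0xD3
After byte 2 (0xA4): reg=0x42
Register before byte 3: 0x42
After XOR with byte 0xBD: 0xFF

Answer: 0xF9 0xF5 0xED 0xDD 0xBD 0x7D 0xFA 0xF3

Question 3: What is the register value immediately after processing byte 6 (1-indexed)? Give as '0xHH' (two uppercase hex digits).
After byte 1 (0x9E): reg=0xD3
After byte 2 (0xA4): reg=0x42
After byte 3 (0xBD): reg=0xF3
After byte 4 (0xBB): reg=0xFF
After byte 5 (0xD2): reg=0xC3
After byte 6 (0xAB): reg=0x1F

Answer: 0x1F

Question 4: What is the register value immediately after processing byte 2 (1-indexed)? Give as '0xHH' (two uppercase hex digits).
Answer: 0x42

Derivation:
After byte 1 (0x9E): reg=0xD3
After byte 2 (0xA4): reg=0x42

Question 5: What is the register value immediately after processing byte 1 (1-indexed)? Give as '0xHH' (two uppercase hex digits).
After byte 1 (0x9E): reg=0xD3

Answer: 0xD3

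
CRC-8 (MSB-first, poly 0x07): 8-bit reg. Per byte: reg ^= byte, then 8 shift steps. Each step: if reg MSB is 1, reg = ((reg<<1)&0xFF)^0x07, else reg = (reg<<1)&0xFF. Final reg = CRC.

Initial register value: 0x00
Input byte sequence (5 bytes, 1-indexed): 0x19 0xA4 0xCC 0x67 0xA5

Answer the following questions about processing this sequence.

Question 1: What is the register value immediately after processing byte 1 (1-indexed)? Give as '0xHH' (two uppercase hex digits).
After byte 1 (0x19): reg=0x4F

Answer: 0x4F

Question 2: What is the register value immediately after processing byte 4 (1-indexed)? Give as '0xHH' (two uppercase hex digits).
After byte 1 (0x19): reg=0x4F
After byte 2 (0xA4): reg=0x9F
After byte 3 (0xCC): reg=0xBE
After byte 4 (0x67): reg=0x01

Answer: 0x01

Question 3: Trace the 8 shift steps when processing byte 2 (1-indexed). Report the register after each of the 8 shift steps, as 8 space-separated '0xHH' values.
After byte 1 (0x19): reg=0x4F
Register before byte 2: 0x4F
After XOR with byte 0xA4: 0xEB

Answer: 0xD1 0xA5 0x4D 0x9A 0x33 0x66 0xCC 0x9F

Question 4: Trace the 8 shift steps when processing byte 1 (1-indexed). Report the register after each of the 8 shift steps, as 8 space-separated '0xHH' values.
Register before byte 1: 0x00
After XOR with byte 0x19: 0x19

Answer: 0x32 0x64 0xC8 0x97 0x29 0x52 0xA4 0x4F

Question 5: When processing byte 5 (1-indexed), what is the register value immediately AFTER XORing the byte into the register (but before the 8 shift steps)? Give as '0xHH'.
Answer: 0xA4

Derivation:
Register before byte 5: 0x01
Byte 5: 0xA5
0x01 XOR 0xA5 = 0xA4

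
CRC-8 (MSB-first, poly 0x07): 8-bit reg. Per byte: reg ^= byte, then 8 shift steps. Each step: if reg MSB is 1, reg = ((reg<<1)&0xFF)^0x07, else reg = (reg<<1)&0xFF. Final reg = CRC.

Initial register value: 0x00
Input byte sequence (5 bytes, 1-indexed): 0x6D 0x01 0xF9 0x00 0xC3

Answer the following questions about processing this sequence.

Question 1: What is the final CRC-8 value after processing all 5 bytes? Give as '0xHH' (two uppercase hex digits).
Answer: 0x5F

Derivation:
After byte 1 (0x6D): reg=0x04
After byte 2 (0x01): reg=0x1B
After byte 3 (0xF9): reg=0xA0
After byte 4 (0x00): reg=0x69
After byte 5 (0xC3): reg=0x5F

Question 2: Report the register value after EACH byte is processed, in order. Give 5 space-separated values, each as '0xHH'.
0x04 0x1B 0xA0 0x69 0x5F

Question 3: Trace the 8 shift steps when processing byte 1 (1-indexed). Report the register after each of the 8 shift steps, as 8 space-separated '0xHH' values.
Answer: 0xDA 0xB3 0x61 0xC2 0x83 0x01 0x02 0x04

Derivation:
Register before byte 1: 0x00
After XOR with byte 0x6D: 0x6D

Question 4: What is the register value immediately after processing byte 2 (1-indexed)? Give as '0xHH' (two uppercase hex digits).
After byte 1 (0x6D): reg=0x04
After byte 2 (0x01): reg=0x1B

Answer: 0x1B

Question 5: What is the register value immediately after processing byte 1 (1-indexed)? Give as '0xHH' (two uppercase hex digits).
After byte 1 (0x6D): reg=0x04

Answer: 0x04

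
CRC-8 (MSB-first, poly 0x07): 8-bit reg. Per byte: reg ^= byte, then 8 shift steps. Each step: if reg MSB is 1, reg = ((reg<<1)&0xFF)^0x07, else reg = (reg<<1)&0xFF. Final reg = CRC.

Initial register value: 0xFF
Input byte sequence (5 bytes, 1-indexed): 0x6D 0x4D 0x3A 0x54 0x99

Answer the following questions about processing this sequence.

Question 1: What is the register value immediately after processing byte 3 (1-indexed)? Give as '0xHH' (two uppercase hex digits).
After byte 1 (0x6D): reg=0xF7
After byte 2 (0x4D): reg=0x2F
After byte 3 (0x3A): reg=0x6B

Answer: 0x6B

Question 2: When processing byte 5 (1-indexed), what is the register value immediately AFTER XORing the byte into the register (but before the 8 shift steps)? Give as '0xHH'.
Register before byte 5: 0xBD
Byte 5: 0x99
0xBD XOR 0x99 = 0x24

Answer: 0x24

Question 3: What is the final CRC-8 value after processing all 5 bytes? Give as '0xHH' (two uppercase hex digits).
Answer: 0xFC

Derivation:
After byte 1 (0x6D): reg=0xF7
After byte 2 (0x4D): reg=0x2F
After byte 3 (0x3A): reg=0x6B
After byte 4 (0x54): reg=0xBD
After byte 5 (0x99): reg=0xFC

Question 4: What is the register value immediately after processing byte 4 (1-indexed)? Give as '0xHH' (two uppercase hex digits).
Answer: 0xBD

Derivation:
After byte 1 (0x6D): reg=0xF7
After byte 2 (0x4D): reg=0x2F
After byte 3 (0x3A): reg=0x6B
After byte 4 (0x54): reg=0xBD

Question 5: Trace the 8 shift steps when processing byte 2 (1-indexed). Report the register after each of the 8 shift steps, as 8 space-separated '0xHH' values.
After byte 1 (0x6D): reg=0xF7
Register before byte 2: 0xF7
After XOR with byte 0x4D: 0xBA

Answer: 0x73 0xE6 0xCB 0x91 0x25 0x4A 0x94 0x2F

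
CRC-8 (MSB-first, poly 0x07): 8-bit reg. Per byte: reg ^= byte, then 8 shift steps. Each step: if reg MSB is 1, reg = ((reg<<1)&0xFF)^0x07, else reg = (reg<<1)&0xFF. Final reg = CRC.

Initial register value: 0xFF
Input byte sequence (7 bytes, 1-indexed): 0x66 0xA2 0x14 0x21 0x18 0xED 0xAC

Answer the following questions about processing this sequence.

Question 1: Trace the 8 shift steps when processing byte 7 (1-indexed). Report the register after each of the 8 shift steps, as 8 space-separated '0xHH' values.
After byte 1 (0x66): reg=0xC6
After byte 2 (0xA2): reg=0x3B
After byte 3 (0x14): reg=0xCD
After byte 4 (0x21): reg=0x8A
After byte 5 (0x18): reg=0xF7
After byte 6 (0xED): reg=0x46
Register before byte 7: 0x46
After XOR with byte 0xAC: 0xEA

Answer: 0xD3 0xA1 0x45 0x8A 0x13 0x26 0x4C 0x98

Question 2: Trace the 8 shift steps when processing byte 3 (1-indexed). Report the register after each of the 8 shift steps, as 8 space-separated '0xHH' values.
After byte 1 (0x66): reg=0xC6
After byte 2 (0xA2): reg=0x3B
Register before byte 3: 0x3B
After XOR with byte 0x14: 0x2F

Answer: 0x5E 0xBC 0x7F 0xFE 0xFB 0xF1 0xE5 0xCD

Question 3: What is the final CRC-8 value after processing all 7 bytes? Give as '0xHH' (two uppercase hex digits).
Answer: 0x98

Derivation:
After byte 1 (0x66): reg=0xC6
After byte 2 (0xA2): reg=0x3B
After byte 3 (0x14): reg=0xCD
After byte 4 (0x21): reg=0x8A
After byte 5 (0x18): reg=0xF7
After byte 6 (0xED): reg=0x46
After byte 7 (0xAC): reg=0x98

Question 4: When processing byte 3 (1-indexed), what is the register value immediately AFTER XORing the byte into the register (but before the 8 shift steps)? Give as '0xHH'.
Register before byte 3: 0x3B
Byte 3: 0x14
0x3B XOR 0x14 = 0x2F

Answer: 0x2F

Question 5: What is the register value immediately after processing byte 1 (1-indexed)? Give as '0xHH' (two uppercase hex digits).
After byte 1 (0x66): reg=0xC6

Answer: 0xC6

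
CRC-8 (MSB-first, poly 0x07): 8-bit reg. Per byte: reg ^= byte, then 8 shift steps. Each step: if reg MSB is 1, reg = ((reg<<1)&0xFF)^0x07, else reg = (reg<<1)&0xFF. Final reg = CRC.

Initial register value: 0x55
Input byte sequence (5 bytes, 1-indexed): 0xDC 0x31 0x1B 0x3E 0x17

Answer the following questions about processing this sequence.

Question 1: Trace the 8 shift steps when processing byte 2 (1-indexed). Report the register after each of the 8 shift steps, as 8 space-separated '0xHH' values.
Answer: 0x09 0x12 0x24 0x48 0x90 0x27 0x4E 0x9C

Derivation:
After byte 1 (0xDC): reg=0xB6
Register before byte 2: 0xB6
After XOR with byte 0x31: 0x87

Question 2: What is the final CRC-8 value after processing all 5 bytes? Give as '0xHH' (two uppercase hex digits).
After byte 1 (0xDC): reg=0xB6
After byte 2 (0x31): reg=0x9C
After byte 3 (0x1B): reg=0x9C
After byte 4 (0x3E): reg=0x67
After byte 5 (0x17): reg=0x57

Answer: 0x57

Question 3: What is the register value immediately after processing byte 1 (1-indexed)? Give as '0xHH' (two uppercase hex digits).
Answer: 0xB6

Derivation:
After byte 1 (0xDC): reg=0xB6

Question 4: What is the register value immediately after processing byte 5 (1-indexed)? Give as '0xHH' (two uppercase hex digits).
After byte 1 (0xDC): reg=0xB6
After byte 2 (0x31): reg=0x9C
After byte 3 (0x1B): reg=0x9C
After byte 4 (0x3E): reg=0x67
After byte 5 (0x17): reg=0x57

Answer: 0x57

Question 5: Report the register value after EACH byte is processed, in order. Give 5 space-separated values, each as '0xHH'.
0xB6 0x9C 0x9C 0x67 0x57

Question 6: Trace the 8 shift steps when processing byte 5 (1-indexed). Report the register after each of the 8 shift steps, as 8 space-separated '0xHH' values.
Answer: 0xE0 0xC7 0x89 0x15 0x2A 0x54 0xA8 0x57

Derivation:
After byte 1 (0xDC): reg=0xB6
After byte 2 (0x31): reg=0x9C
After byte 3 (0x1B): reg=0x9C
After byte 4 (0x3E): reg=0x67
Register before byte 5: 0x67
After XOR with byte 0x17: 0x70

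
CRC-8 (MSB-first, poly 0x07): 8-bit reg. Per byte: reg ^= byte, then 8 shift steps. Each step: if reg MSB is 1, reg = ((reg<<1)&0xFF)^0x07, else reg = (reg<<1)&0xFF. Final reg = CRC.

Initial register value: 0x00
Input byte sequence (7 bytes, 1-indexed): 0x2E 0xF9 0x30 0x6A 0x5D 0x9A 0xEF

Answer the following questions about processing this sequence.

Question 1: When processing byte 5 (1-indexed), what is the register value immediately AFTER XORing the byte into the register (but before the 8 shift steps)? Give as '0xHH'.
Answer: 0xE9

Derivation:
Register before byte 5: 0xB4
Byte 5: 0x5D
0xB4 XOR 0x5D = 0xE9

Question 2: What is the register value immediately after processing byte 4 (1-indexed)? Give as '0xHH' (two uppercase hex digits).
After byte 1 (0x2E): reg=0xCA
After byte 2 (0xF9): reg=0x99
After byte 3 (0x30): reg=0x56
After byte 4 (0x6A): reg=0xB4

Answer: 0xB4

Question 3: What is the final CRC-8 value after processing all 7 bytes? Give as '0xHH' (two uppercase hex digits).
Answer: 0x14

Derivation:
After byte 1 (0x2E): reg=0xCA
After byte 2 (0xF9): reg=0x99
After byte 3 (0x30): reg=0x56
After byte 4 (0x6A): reg=0xB4
After byte 5 (0x5D): reg=0x91
After byte 6 (0x9A): reg=0x31
After byte 7 (0xEF): reg=0x14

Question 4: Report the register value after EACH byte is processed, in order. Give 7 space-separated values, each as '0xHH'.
0xCA 0x99 0x56 0xB4 0x91 0x31 0x14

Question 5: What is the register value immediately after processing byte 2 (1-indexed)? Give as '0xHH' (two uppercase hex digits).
Answer: 0x99

Derivation:
After byte 1 (0x2E): reg=0xCA
After byte 2 (0xF9): reg=0x99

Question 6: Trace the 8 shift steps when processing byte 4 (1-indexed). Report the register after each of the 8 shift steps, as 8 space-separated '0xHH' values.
After byte 1 (0x2E): reg=0xCA
After byte 2 (0xF9): reg=0x99
After byte 3 (0x30): reg=0x56
Register before byte 4: 0x56
After XOR with byte 0x6A: 0x3C

Answer: 0x78 0xF0 0xE7 0xC9 0x95 0x2D 0x5A 0xB4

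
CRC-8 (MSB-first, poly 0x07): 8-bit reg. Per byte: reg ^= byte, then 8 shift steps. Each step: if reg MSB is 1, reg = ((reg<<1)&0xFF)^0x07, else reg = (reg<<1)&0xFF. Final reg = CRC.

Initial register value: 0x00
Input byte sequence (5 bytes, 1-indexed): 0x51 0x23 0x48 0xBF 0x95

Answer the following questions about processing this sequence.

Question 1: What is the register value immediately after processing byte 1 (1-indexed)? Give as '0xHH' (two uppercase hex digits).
Answer: 0xB0

Derivation:
After byte 1 (0x51): reg=0xB0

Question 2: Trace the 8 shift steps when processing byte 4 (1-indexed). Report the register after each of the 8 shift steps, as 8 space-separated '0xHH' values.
After byte 1 (0x51): reg=0xB0
After byte 2 (0x23): reg=0xF0
After byte 3 (0x48): reg=0x21
Register before byte 4: 0x21
After XOR with byte 0xBF: 0x9E

Answer: 0x3B 0x76 0xEC 0xDF 0xB9 0x75 0xEA 0xD3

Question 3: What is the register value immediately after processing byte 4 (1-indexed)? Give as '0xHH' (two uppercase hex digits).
After byte 1 (0x51): reg=0xB0
After byte 2 (0x23): reg=0xF0
After byte 3 (0x48): reg=0x21
After byte 4 (0xBF): reg=0xD3

Answer: 0xD3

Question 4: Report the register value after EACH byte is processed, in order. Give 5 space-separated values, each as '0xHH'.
0xB0 0xF0 0x21 0xD3 0xD5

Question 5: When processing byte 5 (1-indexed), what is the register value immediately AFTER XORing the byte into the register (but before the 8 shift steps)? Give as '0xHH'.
Answer: 0x46

Derivation:
Register before byte 5: 0xD3
Byte 5: 0x95
0xD3 XOR 0x95 = 0x46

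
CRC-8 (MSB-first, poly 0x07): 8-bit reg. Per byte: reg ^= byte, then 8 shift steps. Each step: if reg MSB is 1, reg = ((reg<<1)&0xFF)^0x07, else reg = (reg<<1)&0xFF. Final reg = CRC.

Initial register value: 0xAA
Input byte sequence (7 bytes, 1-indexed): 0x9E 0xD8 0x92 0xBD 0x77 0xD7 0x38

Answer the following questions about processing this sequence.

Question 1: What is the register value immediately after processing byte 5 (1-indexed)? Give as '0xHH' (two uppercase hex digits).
Answer: 0x3F

Derivation:
After byte 1 (0x9E): reg=0x8C
After byte 2 (0xD8): reg=0xAB
After byte 3 (0x92): reg=0xAF
After byte 4 (0xBD): reg=0x7E
After byte 5 (0x77): reg=0x3F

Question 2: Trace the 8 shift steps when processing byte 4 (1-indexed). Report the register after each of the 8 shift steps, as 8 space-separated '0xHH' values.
Answer: 0x24 0x48 0x90 0x27 0x4E 0x9C 0x3F 0x7E

Derivation:
After byte 1 (0x9E): reg=0x8C
After byte 2 (0xD8): reg=0xAB
After byte 3 (0x92): reg=0xAF
Register before byte 4: 0xAF
After XOR with byte 0xBD: 0x12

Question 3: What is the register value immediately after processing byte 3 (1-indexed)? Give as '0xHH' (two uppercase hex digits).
Answer: 0xAF

Derivation:
After byte 1 (0x9E): reg=0x8C
After byte 2 (0xD8): reg=0xAB
After byte 3 (0x92): reg=0xAF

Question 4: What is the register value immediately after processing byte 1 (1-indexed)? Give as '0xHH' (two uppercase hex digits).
Answer: 0x8C

Derivation:
After byte 1 (0x9E): reg=0x8C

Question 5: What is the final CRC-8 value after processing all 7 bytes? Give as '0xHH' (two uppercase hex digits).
Answer: 0x43

Derivation:
After byte 1 (0x9E): reg=0x8C
After byte 2 (0xD8): reg=0xAB
After byte 3 (0x92): reg=0xAF
After byte 4 (0xBD): reg=0x7E
After byte 5 (0x77): reg=0x3F
After byte 6 (0xD7): reg=0x96
After byte 7 (0x38): reg=0x43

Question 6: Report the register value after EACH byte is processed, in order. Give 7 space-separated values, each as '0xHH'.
0x8C 0xAB 0xAF 0x7E 0x3F 0x96 0x43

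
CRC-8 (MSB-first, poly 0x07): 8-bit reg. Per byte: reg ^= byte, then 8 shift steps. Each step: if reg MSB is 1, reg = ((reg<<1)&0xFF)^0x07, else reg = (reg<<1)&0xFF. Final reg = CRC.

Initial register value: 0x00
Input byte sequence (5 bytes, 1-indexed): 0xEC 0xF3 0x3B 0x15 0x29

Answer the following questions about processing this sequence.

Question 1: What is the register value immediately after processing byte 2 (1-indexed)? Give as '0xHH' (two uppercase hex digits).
Answer: 0x68

Derivation:
After byte 1 (0xEC): reg=0x8A
After byte 2 (0xF3): reg=0x68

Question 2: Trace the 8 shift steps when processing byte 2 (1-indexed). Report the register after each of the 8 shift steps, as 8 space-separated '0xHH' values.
Answer: 0xF2 0xE3 0xC1 0x85 0x0D 0x1A 0x34 0x68

Derivation:
After byte 1 (0xEC): reg=0x8A
Register before byte 2: 0x8A
After XOR with byte 0xF3: 0x79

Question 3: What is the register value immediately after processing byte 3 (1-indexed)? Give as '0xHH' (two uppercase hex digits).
Answer: 0xBE

Derivation:
After byte 1 (0xEC): reg=0x8A
After byte 2 (0xF3): reg=0x68
After byte 3 (0x3B): reg=0xBE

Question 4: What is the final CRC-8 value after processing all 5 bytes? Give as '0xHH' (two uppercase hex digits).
After byte 1 (0xEC): reg=0x8A
After byte 2 (0xF3): reg=0x68
After byte 3 (0x3B): reg=0xBE
After byte 4 (0x15): reg=0x58
After byte 5 (0x29): reg=0x50

Answer: 0x50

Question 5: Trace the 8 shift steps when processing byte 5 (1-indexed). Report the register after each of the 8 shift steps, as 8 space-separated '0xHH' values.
After byte 1 (0xEC): reg=0x8A
After byte 2 (0xF3): reg=0x68
After byte 3 (0x3B): reg=0xBE
After byte 4 (0x15): reg=0x58
Register before byte 5: 0x58
After XOR with byte 0x29: 0x71

Answer: 0xE2 0xC3 0x81 0x05 0x0A 0x14 0x28 0x50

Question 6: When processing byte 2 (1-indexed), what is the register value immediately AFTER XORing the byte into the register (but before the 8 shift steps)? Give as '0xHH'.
Answer: 0x79

Derivation:
Register before byte 2: 0x8A
Byte 2: 0xF3
0x8A XOR 0xF3 = 0x79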